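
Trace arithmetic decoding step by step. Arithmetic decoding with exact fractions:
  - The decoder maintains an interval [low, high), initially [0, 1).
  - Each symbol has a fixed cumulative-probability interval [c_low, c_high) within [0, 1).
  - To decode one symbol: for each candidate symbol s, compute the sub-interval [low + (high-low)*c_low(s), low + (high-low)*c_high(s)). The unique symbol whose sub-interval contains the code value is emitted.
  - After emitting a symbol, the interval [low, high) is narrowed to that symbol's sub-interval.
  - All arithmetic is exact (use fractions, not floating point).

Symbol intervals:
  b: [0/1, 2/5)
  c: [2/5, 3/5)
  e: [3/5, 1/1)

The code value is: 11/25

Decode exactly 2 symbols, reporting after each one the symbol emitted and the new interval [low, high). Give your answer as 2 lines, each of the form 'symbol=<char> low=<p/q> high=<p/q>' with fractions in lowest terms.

Answer: symbol=c low=2/5 high=3/5
symbol=b low=2/5 high=12/25

Derivation:
Step 1: interval [0/1, 1/1), width = 1/1 - 0/1 = 1/1
  'b': [0/1 + 1/1*0/1, 0/1 + 1/1*2/5) = [0/1, 2/5)
  'c': [0/1 + 1/1*2/5, 0/1 + 1/1*3/5) = [2/5, 3/5) <- contains code 11/25
  'e': [0/1 + 1/1*3/5, 0/1 + 1/1*1/1) = [3/5, 1/1)
  emit 'c', narrow to [2/5, 3/5)
Step 2: interval [2/5, 3/5), width = 3/5 - 2/5 = 1/5
  'b': [2/5 + 1/5*0/1, 2/5 + 1/5*2/5) = [2/5, 12/25) <- contains code 11/25
  'c': [2/5 + 1/5*2/5, 2/5 + 1/5*3/5) = [12/25, 13/25)
  'e': [2/5 + 1/5*3/5, 2/5 + 1/5*1/1) = [13/25, 3/5)
  emit 'b', narrow to [2/5, 12/25)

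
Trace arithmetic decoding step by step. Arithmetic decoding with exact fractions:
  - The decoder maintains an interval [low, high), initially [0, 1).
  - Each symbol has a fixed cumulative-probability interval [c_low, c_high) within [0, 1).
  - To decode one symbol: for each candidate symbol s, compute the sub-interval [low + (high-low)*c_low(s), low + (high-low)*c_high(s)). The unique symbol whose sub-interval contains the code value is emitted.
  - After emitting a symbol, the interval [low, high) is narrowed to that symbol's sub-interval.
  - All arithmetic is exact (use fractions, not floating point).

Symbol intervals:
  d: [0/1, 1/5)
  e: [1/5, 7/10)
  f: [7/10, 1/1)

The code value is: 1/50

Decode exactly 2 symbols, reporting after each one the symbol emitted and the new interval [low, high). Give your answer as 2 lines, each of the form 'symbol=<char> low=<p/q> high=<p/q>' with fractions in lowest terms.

Step 1: interval [0/1, 1/1), width = 1/1 - 0/1 = 1/1
  'd': [0/1 + 1/1*0/1, 0/1 + 1/1*1/5) = [0/1, 1/5) <- contains code 1/50
  'e': [0/1 + 1/1*1/5, 0/1 + 1/1*7/10) = [1/5, 7/10)
  'f': [0/1 + 1/1*7/10, 0/1 + 1/1*1/1) = [7/10, 1/1)
  emit 'd', narrow to [0/1, 1/5)
Step 2: interval [0/1, 1/5), width = 1/5 - 0/1 = 1/5
  'd': [0/1 + 1/5*0/1, 0/1 + 1/5*1/5) = [0/1, 1/25) <- contains code 1/50
  'e': [0/1 + 1/5*1/5, 0/1 + 1/5*7/10) = [1/25, 7/50)
  'f': [0/1 + 1/5*7/10, 0/1 + 1/5*1/1) = [7/50, 1/5)
  emit 'd', narrow to [0/1, 1/25)

Answer: symbol=d low=0/1 high=1/5
symbol=d low=0/1 high=1/25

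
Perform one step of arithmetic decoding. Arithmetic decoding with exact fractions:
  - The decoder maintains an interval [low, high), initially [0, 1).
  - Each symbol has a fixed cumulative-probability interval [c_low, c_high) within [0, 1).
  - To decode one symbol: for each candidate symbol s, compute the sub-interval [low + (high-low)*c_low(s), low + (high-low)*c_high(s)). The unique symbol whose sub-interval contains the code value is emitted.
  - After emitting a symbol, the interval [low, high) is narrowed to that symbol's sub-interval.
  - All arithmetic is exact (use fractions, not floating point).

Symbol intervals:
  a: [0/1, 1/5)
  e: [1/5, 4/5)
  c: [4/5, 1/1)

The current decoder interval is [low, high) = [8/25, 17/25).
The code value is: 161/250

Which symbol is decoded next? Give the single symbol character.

Interval width = high − low = 17/25 − 8/25 = 9/25
Scaled code = (code − low) / width = (161/250 − 8/25) / 9/25 = 9/10
  a: [0/1, 1/5) 
  e: [1/5, 4/5) 
  c: [4/5, 1/1) ← scaled code falls here ✓

Answer: c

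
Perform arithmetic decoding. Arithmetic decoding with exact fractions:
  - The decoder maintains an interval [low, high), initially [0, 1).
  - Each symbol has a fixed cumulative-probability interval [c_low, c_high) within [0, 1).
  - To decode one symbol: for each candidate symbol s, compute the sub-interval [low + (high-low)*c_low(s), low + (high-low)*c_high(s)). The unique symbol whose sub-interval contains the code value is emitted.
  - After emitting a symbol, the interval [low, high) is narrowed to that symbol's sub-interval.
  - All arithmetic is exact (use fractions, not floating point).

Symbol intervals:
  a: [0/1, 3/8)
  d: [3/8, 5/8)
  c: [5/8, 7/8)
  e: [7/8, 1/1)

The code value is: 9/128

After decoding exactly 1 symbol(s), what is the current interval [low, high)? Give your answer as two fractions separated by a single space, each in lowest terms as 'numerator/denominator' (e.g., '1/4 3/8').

Answer: 0/1 3/8

Derivation:
Step 1: interval [0/1, 1/1), width = 1/1 - 0/1 = 1/1
  'a': [0/1 + 1/1*0/1, 0/1 + 1/1*3/8) = [0/1, 3/8) <- contains code 9/128
  'd': [0/1 + 1/1*3/8, 0/1 + 1/1*5/8) = [3/8, 5/8)
  'c': [0/1 + 1/1*5/8, 0/1 + 1/1*7/8) = [5/8, 7/8)
  'e': [0/1 + 1/1*7/8, 0/1 + 1/1*1/1) = [7/8, 1/1)
  emit 'a', narrow to [0/1, 3/8)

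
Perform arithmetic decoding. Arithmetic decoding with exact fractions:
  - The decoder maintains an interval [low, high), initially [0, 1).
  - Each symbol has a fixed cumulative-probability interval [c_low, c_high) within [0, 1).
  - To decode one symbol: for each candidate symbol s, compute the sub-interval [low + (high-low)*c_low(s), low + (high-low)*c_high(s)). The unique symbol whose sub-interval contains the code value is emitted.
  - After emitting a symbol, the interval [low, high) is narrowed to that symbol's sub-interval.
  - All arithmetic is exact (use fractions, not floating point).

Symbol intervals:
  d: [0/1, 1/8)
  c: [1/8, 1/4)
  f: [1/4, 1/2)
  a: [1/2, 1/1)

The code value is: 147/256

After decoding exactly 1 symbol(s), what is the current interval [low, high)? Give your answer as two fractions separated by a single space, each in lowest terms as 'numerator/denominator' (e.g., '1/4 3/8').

Answer: 1/2 1/1

Derivation:
Step 1: interval [0/1, 1/1), width = 1/1 - 0/1 = 1/1
  'd': [0/1 + 1/1*0/1, 0/1 + 1/1*1/8) = [0/1, 1/8)
  'c': [0/1 + 1/1*1/8, 0/1 + 1/1*1/4) = [1/8, 1/4)
  'f': [0/1 + 1/1*1/4, 0/1 + 1/1*1/2) = [1/4, 1/2)
  'a': [0/1 + 1/1*1/2, 0/1 + 1/1*1/1) = [1/2, 1/1) <- contains code 147/256
  emit 'a', narrow to [1/2, 1/1)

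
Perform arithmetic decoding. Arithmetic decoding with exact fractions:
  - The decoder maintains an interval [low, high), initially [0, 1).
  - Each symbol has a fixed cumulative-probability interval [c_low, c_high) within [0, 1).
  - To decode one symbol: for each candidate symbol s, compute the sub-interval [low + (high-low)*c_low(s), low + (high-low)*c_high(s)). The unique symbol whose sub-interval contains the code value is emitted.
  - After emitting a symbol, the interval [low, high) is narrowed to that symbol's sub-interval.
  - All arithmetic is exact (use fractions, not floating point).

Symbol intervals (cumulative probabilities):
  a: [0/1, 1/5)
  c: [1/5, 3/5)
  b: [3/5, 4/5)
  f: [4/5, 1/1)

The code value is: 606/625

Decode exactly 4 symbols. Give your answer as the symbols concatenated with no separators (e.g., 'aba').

Answer: ffca

Derivation:
Step 1: interval [0/1, 1/1), width = 1/1 - 0/1 = 1/1
  'a': [0/1 + 1/1*0/1, 0/1 + 1/1*1/5) = [0/1, 1/5)
  'c': [0/1 + 1/1*1/5, 0/1 + 1/1*3/5) = [1/5, 3/5)
  'b': [0/1 + 1/1*3/5, 0/1 + 1/1*4/5) = [3/5, 4/5)
  'f': [0/1 + 1/1*4/5, 0/1 + 1/1*1/1) = [4/5, 1/1) <- contains code 606/625
  emit 'f', narrow to [4/5, 1/1)
Step 2: interval [4/5, 1/1), width = 1/1 - 4/5 = 1/5
  'a': [4/5 + 1/5*0/1, 4/5 + 1/5*1/5) = [4/5, 21/25)
  'c': [4/5 + 1/5*1/5, 4/5 + 1/5*3/5) = [21/25, 23/25)
  'b': [4/5 + 1/5*3/5, 4/5 + 1/5*4/5) = [23/25, 24/25)
  'f': [4/5 + 1/5*4/5, 4/5 + 1/5*1/1) = [24/25, 1/1) <- contains code 606/625
  emit 'f', narrow to [24/25, 1/1)
Step 3: interval [24/25, 1/1), width = 1/1 - 24/25 = 1/25
  'a': [24/25 + 1/25*0/1, 24/25 + 1/25*1/5) = [24/25, 121/125)
  'c': [24/25 + 1/25*1/5, 24/25 + 1/25*3/5) = [121/125, 123/125) <- contains code 606/625
  'b': [24/25 + 1/25*3/5, 24/25 + 1/25*4/5) = [123/125, 124/125)
  'f': [24/25 + 1/25*4/5, 24/25 + 1/25*1/1) = [124/125, 1/1)
  emit 'c', narrow to [121/125, 123/125)
Step 4: interval [121/125, 123/125), width = 123/125 - 121/125 = 2/125
  'a': [121/125 + 2/125*0/1, 121/125 + 2/125*1/5) = [121/125, 607/625) <- contains code 606/625
  'c': [121/125 + 2/125*1/5, 121/125 + 2/125*3/5) = [607/625, 611/625)
  'b': [121/125 + 2/125*3/5, 121/125 + 2/125*4/5) = [611/625, 613/625)
  'f': [121/125 + 2/125*4/5, 121/125 + 2/125*1/1) = [613/625, 123/125)
  emit 'a', narrow to [121/125, 607/625)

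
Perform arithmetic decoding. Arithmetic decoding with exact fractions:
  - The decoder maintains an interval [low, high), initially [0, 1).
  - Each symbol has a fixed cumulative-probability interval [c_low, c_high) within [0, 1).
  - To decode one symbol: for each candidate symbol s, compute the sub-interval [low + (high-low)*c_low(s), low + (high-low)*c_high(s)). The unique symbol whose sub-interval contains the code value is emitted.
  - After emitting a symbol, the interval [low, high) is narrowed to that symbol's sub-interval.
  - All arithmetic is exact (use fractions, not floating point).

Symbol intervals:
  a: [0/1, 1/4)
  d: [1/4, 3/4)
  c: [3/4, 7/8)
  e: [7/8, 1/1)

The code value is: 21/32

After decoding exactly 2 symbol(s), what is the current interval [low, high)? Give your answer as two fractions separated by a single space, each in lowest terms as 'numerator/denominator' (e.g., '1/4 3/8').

Answer: 5/8 11/16

Derivation:
Step 1: interval [0/1, 1/1), width = 1/1 - 0/1 = 1/1
  'a': [0/1 + 1/1*0/1, 0/1 + 1/1*1/4) = [0/1, 1/4)
  'd': [0/1 + 1/1*1/4, 0/1 + 1/1*3/4) = [1/4, 3/4) <- contains code 21/32
  'c': [0/1 + 1/1*3/4, 0/1 + 1/1*7/8) = [3/4, 7/8)
  'e': [0/1 + 1/1*7/8, 0/1 + 1/1*1/1) = [7/8, 1/1)
  emit 'd', narrow to [1/4, 3/4)
Step 2: interval [1/4, 3/4), width = 3/4 - 1/4 = 1/2
  'a': [1/4 + 1/2*0/1, 1/4 + 1/2*1/4) = [1/4, 3/8)
  'd': [1/4 + 1/2*1/4, 1/4 + 1/2*3/4) = [3/8, 5/8)
  'c': [1/4 + 1/2*3/4, 1/4 + 1/2*7/8) = [5/8, 11/16) <- contains code 21/32
  'e': [1/4 + 1/2*7/8, 1/4 + 1/2*1/1) = [11/16, 3/4)
  emit 'c', narrow to [5/8, 11/16)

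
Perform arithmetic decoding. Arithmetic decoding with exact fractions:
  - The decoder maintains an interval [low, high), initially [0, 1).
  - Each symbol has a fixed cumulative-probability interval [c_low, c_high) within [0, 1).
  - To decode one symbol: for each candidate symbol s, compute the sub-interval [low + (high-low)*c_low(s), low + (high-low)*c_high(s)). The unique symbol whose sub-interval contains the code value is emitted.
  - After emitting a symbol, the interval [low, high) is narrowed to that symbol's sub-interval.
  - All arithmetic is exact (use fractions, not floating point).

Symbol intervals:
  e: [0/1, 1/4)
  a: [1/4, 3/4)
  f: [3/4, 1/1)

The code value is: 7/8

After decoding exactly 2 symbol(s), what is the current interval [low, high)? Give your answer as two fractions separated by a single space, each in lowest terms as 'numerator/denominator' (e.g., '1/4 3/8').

Step 1: interval [0/1, 1/1), width = 1/1 - 0/1 = 1/1
  'e': [0/1 + 1/1*0/1, 0/1 + 1/1*1/4) = [0/1, 1/4)
  'a': [0/1 + 1/1*1/4, 0/1 + 1/1*3/4) = [1/4, 3/4)
  'f': [0/1 + 1/1*3/4, 0/1 + 1/1*1/1) = [3/4, 1/1) <- contains code 7/8
  emit 'f', narrow to [3/4, 1/1)
Step 2: interval [3/4, 1/1), width = 1/1 - 3/4 = 1/4
  'e': [3/4 + 1/4*0/1, 3/4 + 1/4*1/4) = [3/4, 13/16)
  'a': [3/4 + 1/4*1/4, 3/4 + 1/4*3/4) = [13/16, 15/16) <- contains code 7/8
  'f': [3/4 + 1/4*3/4, 3/4 + 1/4*1/1) = [15/16, 1/1)
  emit 'a', narrow to [13/16, 15/16)

Answer: 13/16 15/16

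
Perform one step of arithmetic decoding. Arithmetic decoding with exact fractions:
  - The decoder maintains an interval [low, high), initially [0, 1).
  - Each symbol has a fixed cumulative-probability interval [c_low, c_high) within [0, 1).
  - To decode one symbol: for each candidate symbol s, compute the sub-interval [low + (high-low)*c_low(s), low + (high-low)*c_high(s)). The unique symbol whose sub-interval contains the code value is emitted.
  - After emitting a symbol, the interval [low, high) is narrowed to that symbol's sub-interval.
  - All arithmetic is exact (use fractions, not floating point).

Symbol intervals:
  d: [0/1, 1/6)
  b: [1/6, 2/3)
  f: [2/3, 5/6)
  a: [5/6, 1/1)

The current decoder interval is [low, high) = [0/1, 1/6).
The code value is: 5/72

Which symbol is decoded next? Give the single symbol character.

Interval width = high − low = 1/6 − 0/1 = 1/6
Scaled code = (code − low) / width = (5/72 − 0/1) / 1/6 = 5/12
  d: [0/1, 1/6) 
  b: [1/6, 2/3) ← scaled code falls here ✓
  f: [2/3, 5/6) 
  a: [5/6, 1/1) 

Answer: b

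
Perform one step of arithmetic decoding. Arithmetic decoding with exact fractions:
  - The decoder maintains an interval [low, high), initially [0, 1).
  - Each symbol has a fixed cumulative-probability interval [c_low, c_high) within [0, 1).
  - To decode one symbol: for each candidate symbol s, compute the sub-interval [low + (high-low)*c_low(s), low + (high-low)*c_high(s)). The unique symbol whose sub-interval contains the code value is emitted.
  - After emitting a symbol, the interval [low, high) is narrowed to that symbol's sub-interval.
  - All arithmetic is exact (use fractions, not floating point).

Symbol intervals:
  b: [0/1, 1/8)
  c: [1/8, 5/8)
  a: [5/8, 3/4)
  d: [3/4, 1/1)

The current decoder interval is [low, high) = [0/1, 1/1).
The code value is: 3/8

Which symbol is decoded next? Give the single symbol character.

Interval width = high − low = 1/1 − 0/1 = 1/1
Scaled code = (code − low) / width = (3/8 − 0/1) / 1/1 = 3/8
  b: [0/1, 1/8) 
  c: [1/8, 5/8) ← scaled code falls here ✓
  a: [5/8, 3/4) 
  d: [3/4, 1/1) 

Answer: c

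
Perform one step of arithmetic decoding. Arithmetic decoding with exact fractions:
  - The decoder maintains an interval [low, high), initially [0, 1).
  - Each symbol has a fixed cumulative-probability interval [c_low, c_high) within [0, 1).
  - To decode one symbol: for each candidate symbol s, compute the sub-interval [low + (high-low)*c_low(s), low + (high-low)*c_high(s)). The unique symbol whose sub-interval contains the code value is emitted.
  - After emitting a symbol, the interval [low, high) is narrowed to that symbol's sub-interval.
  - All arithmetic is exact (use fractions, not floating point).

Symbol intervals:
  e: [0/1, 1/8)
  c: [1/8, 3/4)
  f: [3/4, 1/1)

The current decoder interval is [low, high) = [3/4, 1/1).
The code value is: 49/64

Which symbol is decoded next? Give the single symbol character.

Interval width = high − low = 1/1 − 3/4 = 1/4
Scaled code = (code − low) / width = (49/64 − 3/4) / 1/4 = 1/16
  e: [0/1, 1/8) ← scaled code falls here ✓
  c: [1/8, 3/4) 
  f: [3/4, 1/1) 

Answer: e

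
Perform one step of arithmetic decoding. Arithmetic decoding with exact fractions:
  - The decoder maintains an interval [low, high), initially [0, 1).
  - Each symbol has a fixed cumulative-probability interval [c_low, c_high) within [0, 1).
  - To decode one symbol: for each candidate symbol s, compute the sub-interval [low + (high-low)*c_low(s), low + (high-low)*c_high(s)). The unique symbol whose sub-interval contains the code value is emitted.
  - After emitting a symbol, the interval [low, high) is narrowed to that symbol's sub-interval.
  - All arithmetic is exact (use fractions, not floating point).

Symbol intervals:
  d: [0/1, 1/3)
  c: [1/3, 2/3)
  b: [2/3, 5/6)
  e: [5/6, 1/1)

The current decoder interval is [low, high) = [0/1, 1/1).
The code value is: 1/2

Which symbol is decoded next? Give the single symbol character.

Interval width = high − low = 1/1 − 0/1 = 1/1
Scaled code = (code − low) / width = (1/2 − 0/1) / 1/1 = 1/2
  d: [0/1, 1/3) 
  c: [1/3, 2/3) ← scaled code falls here ✓
  b: [2/3, 5/6) 
  e: [5/6, 1/1) 

Answer: c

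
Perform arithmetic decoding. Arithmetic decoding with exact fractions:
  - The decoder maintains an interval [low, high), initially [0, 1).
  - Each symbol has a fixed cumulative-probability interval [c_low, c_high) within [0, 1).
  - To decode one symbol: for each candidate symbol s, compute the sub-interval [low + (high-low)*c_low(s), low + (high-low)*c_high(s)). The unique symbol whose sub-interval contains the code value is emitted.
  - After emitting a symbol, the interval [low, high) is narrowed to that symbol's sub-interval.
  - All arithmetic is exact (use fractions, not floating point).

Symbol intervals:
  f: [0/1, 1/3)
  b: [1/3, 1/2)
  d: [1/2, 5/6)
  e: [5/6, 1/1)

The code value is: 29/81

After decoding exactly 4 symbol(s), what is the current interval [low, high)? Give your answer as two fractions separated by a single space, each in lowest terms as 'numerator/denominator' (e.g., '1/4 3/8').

Answer: 77/216 233/648

Derivation:
Step 1: interval [0/1, 1/1), width = 1/1 - 0/1 = 1/1
  'f': [0/1 + 1/1*0/1, 0/1 + 1/1*1/3) = [0/1, 1/3)
  'b': [0/1 + 1/1*1/3, 0/1 + 1/1*1/2) = [1/3, 1/2) <- contains code 29/81
  'd': [0/1 + 1/1*1/2, 0/1 + 1/1*5/6) = [1/2, 5/6)
  'e': [0/1 + 1/1*5/6, 0/1 + 1/1*1/1) = [5/6, 1/1)
  emit 'b', narrow to [1/3, 1/2)
Step 2: interval [1/3, 1/2), width = 1/2 - 1/3 = 1/6
  'f': [1/3 + 1/6*0/1, 1/3 + 1/6*1/3) = [1/3, 7/18) <- contains code 29/81
  'b': [1/3 + 1/6*1/3, 1/3 + 1/6*1/2) = [7/18, 5/12)
  'd': [1/3 + 1/6*1/2, 1/3 + 1/6*5/6) = [5/12, 17/36)
  'e': [1/3 + 1/6*5/6, 1/3 + 1/6*1/1) = [17/36, 1/2)
  emit 'f', narrow to [1/3, 7/18)
Step 3: interval [1/3, 7/18), width = 7/18 - 1/3 = 1/18
  'f': [1/3 + 1/18*0/1, 1/3 + 1/18*1/3) = [1/3, 19/54)
  'b': [1/3 + 1/18*1/3, 1/3 + 1/18*1/2) = [19/54, 13/36) <- contains code 29/81
  'd': [1/3 + 1/18*1/2, 1/3 + 1/18*5/6) = [13/36, 41/108)
  'e': [1/3 + 1/18*5/6, 1/3 + 1/18*1/1) = [41/108, 7/18)
  emit 'b', narrow to [19/54, 13/36)
Step 4: interval [19/54, 13/36), width = 13/36 - 19/54 = 1/108
  'f': [19/54 + 1/108*0/1, 19/54 + 1/108*1/3) = [19/54, 115/324)
  'b': [19/54 + 1/108*1/3, 19/54 + 1/108*1/2) = [115/324, 77/216)
  'd': [19/54 + 1/108*1/2, 19/54 + 1/108*5/6) = [77/216, 233/648) <- contains code 29/81
  'e': [19/54 + 1/108*5/6, 19/54 + 1/108*1/1) = [233/648, 13/36)
  emit 'd', narrow to [77/216, 233/648)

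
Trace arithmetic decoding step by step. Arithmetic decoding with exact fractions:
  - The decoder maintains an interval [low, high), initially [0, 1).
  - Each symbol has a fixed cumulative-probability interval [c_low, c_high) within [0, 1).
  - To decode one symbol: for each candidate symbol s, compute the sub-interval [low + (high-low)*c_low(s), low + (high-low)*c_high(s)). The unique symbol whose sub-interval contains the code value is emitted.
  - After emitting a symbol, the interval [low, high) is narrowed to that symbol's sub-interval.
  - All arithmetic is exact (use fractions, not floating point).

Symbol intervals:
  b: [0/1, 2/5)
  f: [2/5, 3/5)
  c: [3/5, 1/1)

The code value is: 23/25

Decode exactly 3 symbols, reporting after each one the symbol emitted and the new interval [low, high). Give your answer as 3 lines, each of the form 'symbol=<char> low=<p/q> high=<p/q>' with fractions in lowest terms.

Answer: symbol=c low=3/5 high=1/1
symbol=c low=21/25 high=1/1
symbol=f low=113/125 high=117/125

Derivation:
Step 1: interval [0/1, 1/1), width = 1/1 - 0/1 = 1/1
  'b': [0/1 + 1/1*0/1, 0/1 + 1/1*2/5) = [0/1, 2/5)
  'f': [0/1 + 1/1*2/5, 0/1 + 1/1*3/5) = [2/5, 3/5)
  'c': [0/1 + 1/1*3/5, 0/1 + 1/1*1/1) = [3/5, 1/1) <- contains code 23/25
  emit 'c', narrow to [3/5, 1/1)
Step 2: interval [3/5, 1/1), width = 1/1 - 3/5 = 2/5
  'b': [3/5 + 2/5*0/1, 3/5 + 2/5*2/5) = [3/5, 19/25)
  'f': [3/5 + 2/5*2/5, 3/5 + 2/5*3/5) = [19/25, 21/25)
  'c': [3/5 + 2/5*3/5, 3/5 + 2/5*1/1) = [21/25, 1/1) <- contains code 23/25
  emit 'c', narrow to [21/25, 1/1)
Step 3: interval [21/25, 1/1), width = 1/1 - 21/25 = 4/25
  'b': [21/25 + 4/25*0/1, 21/25 + 4/25*2/5) = [21/25, 113/125)
  'f': [21/25 + 4/25*2/5, 21/25 + 4/25*3/5) = [113/125, 117/125) <- contains code 23/25
  'c': [21/25 + 4/25*3/5, 21/25 + 4/25*1/1) = [117/125, 1/1)
  emit 'f', narrow to [113/125, 117/125)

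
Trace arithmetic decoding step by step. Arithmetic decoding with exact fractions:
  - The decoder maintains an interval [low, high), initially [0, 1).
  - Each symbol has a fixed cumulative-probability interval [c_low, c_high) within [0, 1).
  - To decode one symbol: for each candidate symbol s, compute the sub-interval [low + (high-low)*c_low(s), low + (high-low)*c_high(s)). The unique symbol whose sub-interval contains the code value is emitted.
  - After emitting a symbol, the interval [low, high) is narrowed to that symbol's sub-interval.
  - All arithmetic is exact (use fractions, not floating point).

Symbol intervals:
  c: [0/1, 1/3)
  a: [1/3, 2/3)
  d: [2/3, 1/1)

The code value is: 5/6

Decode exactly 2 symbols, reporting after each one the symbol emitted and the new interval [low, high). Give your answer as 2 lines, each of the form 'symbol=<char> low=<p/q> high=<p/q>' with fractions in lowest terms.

Answer: symbol=d low=2/3 high=1/1
symbol=a low=7/9 high=8/9

Derivation:
Step 1: interval [0/1, 1/1), width = 1/1 - 0/1 = 1/1
  'c': [0/1 + 1/1*0/1, 0/1 + 1/1*1/3) = [0/1, 1/3)
  'a': [0/1 + 1/1*1/3, 0/1 + 1/1*2/3) = [1/3, 2/3)
  'd': [0/1 + 1/1*2/3, 0/1 + 1/1*1/1) = [2/3, 1/1) <- contains code 5/6
  emit 'd', narrow to [2/3, 1/1)
Step 2: interval [2/3, 1/1), width = 1/1 - 2/3 = 1/3
  'c': [2/3 + 1/3*0/1, 2/3 + 1/3*1/3) = [2/3, 7/9)
  'a': [2/3 + 1/3*1/3, 2/3 + 1/3*2/3) = [7/9, 8/9) <- contains code 5/6
  'd': [2/3 + 1/3*2/3, 2/3 + 1/3*1/1) = [8/9, 1/1)
  emit 'a', narrow to [7/9, 8/9)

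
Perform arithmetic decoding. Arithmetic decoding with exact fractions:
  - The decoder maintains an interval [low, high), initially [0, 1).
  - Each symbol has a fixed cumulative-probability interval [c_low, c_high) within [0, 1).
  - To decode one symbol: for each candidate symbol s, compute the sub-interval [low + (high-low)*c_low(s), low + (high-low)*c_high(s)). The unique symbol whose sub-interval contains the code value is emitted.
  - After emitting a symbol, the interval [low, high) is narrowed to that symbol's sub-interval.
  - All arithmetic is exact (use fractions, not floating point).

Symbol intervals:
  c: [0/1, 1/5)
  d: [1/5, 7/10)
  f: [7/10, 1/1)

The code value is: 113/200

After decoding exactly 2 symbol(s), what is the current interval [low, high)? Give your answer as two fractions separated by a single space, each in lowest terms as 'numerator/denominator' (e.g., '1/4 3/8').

Step 1: interval [0/1, 1/1), width = 1/1 - 0/1 = 1/1
  'c': [0/1 + 1/1*0/1, 0/1 + 1/1*1/5) = [0/1, 1/5)
  'd': [0/1 + 1/1*1/5, 0/1 + 1/1*7/10) = [1/5, 7/10) <- contains code 113/200
  'f': [0/1 + 1/1*7/10, 0/1 + 1/1*1/1) = [7/10, 1/1)
  emit 'd', narrow to [1/5, 7/10)
Step 2: interval [1/5, 7/10), width = 7/10 - 1/5 = 1/2
  'c': [1/5 + 1/2*0/1, 1/5 + 1/2*1/5) = [1/5, 3/10)
  'd': [1/5 + 1/2*1/5, 1/5 + 1/2*7/10) = [3/10, 11/20)
  'f': [1/5 + 1/2*7/10, 1/5 + 1/2*1/1) = [11/20, 7/10) <- contains code 113/200
  emit 'f', narrow to [11/20, 7/10)

Answer: 11/20 7/10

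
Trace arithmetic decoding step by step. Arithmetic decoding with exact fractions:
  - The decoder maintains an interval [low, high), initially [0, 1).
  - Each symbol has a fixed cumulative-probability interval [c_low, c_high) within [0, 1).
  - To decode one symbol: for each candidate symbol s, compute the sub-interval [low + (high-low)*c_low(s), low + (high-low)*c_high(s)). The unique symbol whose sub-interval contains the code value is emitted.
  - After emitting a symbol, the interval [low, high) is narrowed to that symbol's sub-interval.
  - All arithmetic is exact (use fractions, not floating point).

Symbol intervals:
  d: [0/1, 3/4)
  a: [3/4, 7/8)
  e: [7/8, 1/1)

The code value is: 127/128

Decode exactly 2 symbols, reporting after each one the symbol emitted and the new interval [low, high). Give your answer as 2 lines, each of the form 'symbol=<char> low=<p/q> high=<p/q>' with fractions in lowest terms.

Step 1: interval [0/1, 1/1), width = 1/1 - 0/1 = 1/1
  'd': [0/1 + 1/1*0/1, 0/1 + 1/1*3/4) = [0/1, 3/4)
  'a': [0/1 + 1/1*3/4, 0/1 + 1/1*7/8) = [3/4, 7/8)
  'e': [0/1 + 1/1*7/8, 0/1 + 1/1*1/1) = [7/8, 1/1) <- contains code 127/128
  emit 'e', narrow to [7/8, 1/1)
Step 2: interval [7/8, 1/1), width = 1/1 - 7/8 = 1/8
  'd': [7/8 + 1/8*0/1, 7/8 + 1/8*3/4) = [7/8, 31/32)
  'a': [7/8 + 1/8*3/4, 7/8 + 1/8*7/8) = [31/32, 63/64)
  'e': [7/8 + 1/8*7/8, 7/8 + 1/8*1/1) = [63/64, 1/1) <- contains code 127/128
  emit 'e', narrow to [63/64, 1/1)

Answer: symbol=e low=7/8 high=1/1
symbol=e low=63/64 high=1/1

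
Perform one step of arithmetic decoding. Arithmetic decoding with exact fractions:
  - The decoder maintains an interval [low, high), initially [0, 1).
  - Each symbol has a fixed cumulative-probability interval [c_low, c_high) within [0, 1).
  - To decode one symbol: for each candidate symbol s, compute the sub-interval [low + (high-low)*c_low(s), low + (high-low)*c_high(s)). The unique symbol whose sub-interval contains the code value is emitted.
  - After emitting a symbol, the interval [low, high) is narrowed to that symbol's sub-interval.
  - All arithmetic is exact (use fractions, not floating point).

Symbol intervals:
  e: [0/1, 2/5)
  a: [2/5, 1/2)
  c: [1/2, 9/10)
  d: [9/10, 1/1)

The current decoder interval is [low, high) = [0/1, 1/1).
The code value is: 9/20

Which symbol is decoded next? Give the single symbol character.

Interval width = high − low = 1/1 − 0/1 = 1/1
Scaled code = (code − low) / width = (9/20 − 0/1) / 1/1 = 9/20
  e: [0/1, 2/5) 
  a: [2/5, 1/2) ← scaled code falls here ✓
  c: [1/2, 9/10) 
  d: [9/10, 1/1) 

Answer: a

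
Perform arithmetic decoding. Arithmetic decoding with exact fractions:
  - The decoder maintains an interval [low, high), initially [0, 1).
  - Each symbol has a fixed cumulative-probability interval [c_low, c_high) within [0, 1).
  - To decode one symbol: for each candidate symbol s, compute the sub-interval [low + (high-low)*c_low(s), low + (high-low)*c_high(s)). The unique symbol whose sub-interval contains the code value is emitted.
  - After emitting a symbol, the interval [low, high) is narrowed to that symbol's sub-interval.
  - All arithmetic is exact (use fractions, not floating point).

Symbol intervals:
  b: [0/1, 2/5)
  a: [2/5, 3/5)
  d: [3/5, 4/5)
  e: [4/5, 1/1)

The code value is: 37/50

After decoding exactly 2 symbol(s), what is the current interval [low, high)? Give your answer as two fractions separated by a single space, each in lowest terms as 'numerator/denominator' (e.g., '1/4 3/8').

Answer: 18/25 19/25

Derivation:
Step 1: interval [0/1, 1/1), width = 1/1 - 0/1 = 1/1
  'b': [0/1 + 1/1*0/1, 0/1 + 1/1*2/5) = [0/1, 2/5)
  'a': [0/1 + 1/1*2/5, 0/1 + 1/1*3/5) = [2/5, 3/5)
  'd': [0/1 + 1/1*3/5, 0/1 + 1/1*4/5) = [3/5, 4/5) <- contains code 37/50
  'e': [0/1 + 1/1*4/5, 0/1 + 1/1*1/1) = [4/5, 1/1)
  emit 'd', narrow to [3/5, 4/5)
Step 2: interval [3/5, 4/5), width = 4/5 - 3/5 = 1/5
  'b': [3/5 + 1/5*0/1, 3/5 + 1/5*2/5) = [3/5, 17/25)
  'a': [3/5 + 1/5*2/5, 3/5 + 1/5*3/5) = [17/25, 18/25)
  'd': [3/5 + 1/5*3/5, 3/5 + 1/5*4/5) = [18/25, 19/25) <- contains code 37/50
  'e': [3/5 + 1/5*4/5, 3/5 + 1/5*1/1) = [19/25, 4/5)
  emit 'd', narrow to [18/25, 19/25)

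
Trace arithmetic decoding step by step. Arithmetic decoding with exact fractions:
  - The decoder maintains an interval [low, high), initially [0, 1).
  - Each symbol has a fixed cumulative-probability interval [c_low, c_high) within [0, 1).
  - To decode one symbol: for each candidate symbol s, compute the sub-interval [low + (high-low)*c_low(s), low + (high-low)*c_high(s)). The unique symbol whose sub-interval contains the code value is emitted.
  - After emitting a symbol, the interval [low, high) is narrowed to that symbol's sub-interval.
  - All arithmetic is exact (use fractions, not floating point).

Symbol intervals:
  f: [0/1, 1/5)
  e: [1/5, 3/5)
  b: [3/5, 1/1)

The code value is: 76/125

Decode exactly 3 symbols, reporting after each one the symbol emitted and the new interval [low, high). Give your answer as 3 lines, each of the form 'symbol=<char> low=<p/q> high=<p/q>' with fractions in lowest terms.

Answer: symbol=b low=3/5 high=1/1
symbol=f low=3/5 high=17/25
symbol=f low=3/5 high=77/125

Derivation:
Step 1: interval [0/1, 1/1), width = 1/1 - 0/1 = 1/1
  'f': [0/1 + 1/1*0/1, 0/1 + 1/1*1/5) = [0/1, 1/5)
  'e': [0/1 + 1/1*1/5, 0/1 + 1/1*3/5) = [1/5, 3/5)
  'b': [0/1 + 1/1*3/5, 0/1 + 1/1*1/1) = [3/5, 1/1) <- contains code 76/125
  emit 'b', narrow to [3/5, 1/1)
Step 2: interval [3/5, 1/1), width = 1/1 - 3/5 = 2/5
  'f': [3/5 + 2/5*0/1, 3/5 + 2/5*1/5) = [3/5, 17/25) <- contains code 76/125
  'e': [3/5 + 2/5*1/5, 3/5 + 2/5*3/5) = [17/25, 21/25)
  'b': [3/5 + 2/5*3/5, 3/5 + 2/5*1/1) = [21/25, 1/1)
  emit 'f', narrow to [3/5, 17/25)
Step 3: interval [3/5, 17/25), width = 17/25 - 3/5 = 2/25
  'f': [3/5 + 2/25*0/1, 3/5 + 2/25*1/5) = [3/5, 77/125) <- contains code 76/125
  'e': [3/5 + 2/25*1/5, 3/5 + 2/25*3/5) = [77/125, 81/125)
  'b': [3/5 + 2/25*3/5, 3/5 + 2/25*1/1) = [81/125, 17/25)
  emit 'f', narrow to [3/5, 77/125)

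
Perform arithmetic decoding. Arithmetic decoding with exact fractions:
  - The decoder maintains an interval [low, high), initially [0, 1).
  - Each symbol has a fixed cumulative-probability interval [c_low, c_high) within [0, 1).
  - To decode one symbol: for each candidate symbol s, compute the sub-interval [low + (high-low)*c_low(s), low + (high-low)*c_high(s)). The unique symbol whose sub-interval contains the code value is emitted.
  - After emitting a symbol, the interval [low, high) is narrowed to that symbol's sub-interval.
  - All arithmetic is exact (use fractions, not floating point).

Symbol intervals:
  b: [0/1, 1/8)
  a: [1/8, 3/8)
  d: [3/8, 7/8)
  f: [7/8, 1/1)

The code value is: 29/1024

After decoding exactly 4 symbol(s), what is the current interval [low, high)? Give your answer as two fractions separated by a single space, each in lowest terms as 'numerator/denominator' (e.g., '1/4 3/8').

Step 1: interval [0/1, 1/1), width = 1/1 - 0/1 = 1/1
  'b': [0/1 + 1/1*0/1, 0/1 + 1/1*1/8) = [0/1, 1/8) <- contains code 29/1024
  'a': [0/1 + 1/1*1/8, 0/1 + 1/1*3/8) = [1/8, 3/8)
  'd': [0/1 + 1/1*3/8, 0/1 + 1/1*7/8) = [3/8, 7/8)
  'f': [0/1 + 1/1*7/8, 0/1 + 1/1*1/1) = [7/8, 1/1)
  emit 'b', narrow to [0/1, 1/8)
Step 2: interval [0/1, 1/8), width = 1/8 - 0/1 = 1/8
  'b': [0/1 + 1/8*0/1, 0/1 + 1/8*1/8) = [0/1, 1/64)
  'a': [0/1 + 1/8*1/8, 0/1 + 1/8*3/8) = [1/64, 3/64) <- contains code 29/1024
  'd': [0/1 + 1/8*3/8, 0/1 + 1/8*7/8) = [3/64, 7/64)
  'f': [0/1 + 1/8*7/8, 0/1 + 1/8*1/1) = [7/64, 1/8)
  emit 'a', narrow to [1/64, 3/64)
Step 3: interval [1/64, 3/64), width = 3/64 - 1/64 = 1/32
  'b': [1/64 + 1/32*0/1, 1/64 + 1/32*1/8) = [1/64, 5/256)
  'a': [1/64 + 1/32*1/8, 1/64 + 1/32*3/8) = [5/256, 7/256)
  'd': [1/64 + 1/32*3/8, 1/64 + 1/32*7/8) = [7/256, 11/256) <- contains code 29/1024
  'f': [1/64 + 1/32*7/8, 1/64 + 1/32*1/1) = [11/256, 3/64)
  emit 'd', narrow to [7/256, 11/256)
Step 4: interval [7/256, 11/256), width = 11/256 - 7/256 = 1/64
  'b': [7/256 + 1/64*0/1, 7/256 + 1/64*1/8) = [7/256, 15/512) <- contains code 29/1024
  'a': [7/256 + 1/64*1/8, 7/256 + 1/64*3/8) = [15/512, 17/512)
  'd': [7/256 + 1/64*3/8, 7/256 + 1/64*7/8) = [17/512, 21/512)
  'f': [7/256 + 1/64*7/8, 7/256 + 1/64*1/1) = [21/512, 11/256)
  emit 'b', narrow to [7/256, 15/512)

Answer: 7/256 15/512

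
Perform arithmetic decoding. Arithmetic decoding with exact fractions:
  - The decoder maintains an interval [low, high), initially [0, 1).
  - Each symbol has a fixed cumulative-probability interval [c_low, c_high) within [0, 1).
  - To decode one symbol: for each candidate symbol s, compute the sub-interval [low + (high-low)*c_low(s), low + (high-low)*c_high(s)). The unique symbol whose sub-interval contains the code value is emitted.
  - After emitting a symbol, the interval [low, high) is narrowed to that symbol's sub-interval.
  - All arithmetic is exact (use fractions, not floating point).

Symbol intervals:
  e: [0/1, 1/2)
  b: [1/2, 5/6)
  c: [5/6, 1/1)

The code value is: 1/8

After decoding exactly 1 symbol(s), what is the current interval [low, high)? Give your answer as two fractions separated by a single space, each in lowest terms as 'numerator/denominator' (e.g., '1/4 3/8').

Answer: 0/1 1/2

Derivation:
Step 1: interval [0/1, 1/1), width = 1/1 - 0/1 = 1/1
  'e': [0/1 + 1/1*0/1, 0/1 + 1/1*1/2) = [0/1, 1/2) <- contains code 1/8
  'b': [0/1 + 1/1*1/2, 0/1 + 1/1*5/6) = [1/2, 5/6)
  'c': [0/1 + 1/1*5/6, 0/1 + 1/1*1/1) = [5/6, 1/1)
  emit 'e', narrow to [0/1, 1/2)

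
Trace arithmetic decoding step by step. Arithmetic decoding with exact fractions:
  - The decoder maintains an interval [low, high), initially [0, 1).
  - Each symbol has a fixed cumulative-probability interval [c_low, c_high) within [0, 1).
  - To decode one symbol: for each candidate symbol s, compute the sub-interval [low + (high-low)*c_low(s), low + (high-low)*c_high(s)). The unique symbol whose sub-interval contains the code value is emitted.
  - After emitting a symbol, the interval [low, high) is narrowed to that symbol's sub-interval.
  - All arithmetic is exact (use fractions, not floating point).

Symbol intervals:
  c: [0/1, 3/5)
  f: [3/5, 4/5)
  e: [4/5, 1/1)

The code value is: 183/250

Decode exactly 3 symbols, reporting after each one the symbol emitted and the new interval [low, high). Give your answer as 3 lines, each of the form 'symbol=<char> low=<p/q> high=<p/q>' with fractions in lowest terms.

Answer: symbol=f low=3/5 high=4/5
symbol=f low=18/25 high=19/25
symbol=c low=18/25 high=93/125

Derivation:
Step 1: interval [0/1, 1/1), width = 1/1 - 0/1 = 1/1
  'c': [0/1 + 1/1*0/1, 0/1 + 1/1*3/5) = [0/1, 3/5)
  'f': [0/1 + 1/1*3/5, 0/1 + 1/1*4/5) = [3/5, 4/5) <- contains code 183/250
  'e': [0/1 + 1/1*4/5, 0/1 + 1/1*1/1) = [4/5, 1/1)
  emit 'f', narrow to [3/5, 4/5)
Step 2: interval [3/5, 4/5), width = 4/5 - 3/5 = 1/5
  'c': [3/5 + 1/5*0/1, 3/5 + 1/5*3/5) = [3/5, 18/25)
  'f': [3/5 + 1/5*3/5, 3/5 + 1/5*4/5) = [18/25, 19/25) <- contains code 183/250
  'e': [3/5 + 1/5*4/5, 3/5 + 1/5*1/1) = [19/25, 4/5)
  emit 'f', narrow to [18/25, 19/25)
Step 3: interval [18/25, 19/25), width = 19/25 - 18/25 = 1/25
  'c': [18/25 + 1/25*0/1, 18/25 + 1/25*3/5) = [18/25, 93/125) <- contains code 183/250
  'f': [18/25 + 1/25*3/5, 18/25 + 1/25*4/5) = [93/125, 94/125)
  'e': [18/25 + 1/25*4/5, 18/25 + 1/25*1/1) = [94/125, 19/25)
  emit 'c', narrow to [18/25, 93/125)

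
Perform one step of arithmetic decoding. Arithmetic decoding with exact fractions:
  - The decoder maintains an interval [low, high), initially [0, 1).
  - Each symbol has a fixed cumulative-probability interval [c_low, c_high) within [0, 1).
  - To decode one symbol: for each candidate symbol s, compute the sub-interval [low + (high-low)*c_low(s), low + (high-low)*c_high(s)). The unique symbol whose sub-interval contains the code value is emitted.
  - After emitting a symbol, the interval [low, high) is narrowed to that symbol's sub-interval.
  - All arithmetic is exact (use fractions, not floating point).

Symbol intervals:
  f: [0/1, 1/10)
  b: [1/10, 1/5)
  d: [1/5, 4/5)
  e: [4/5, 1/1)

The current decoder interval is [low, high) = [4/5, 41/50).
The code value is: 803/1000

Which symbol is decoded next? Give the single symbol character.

Answer: b

Derivation:
Interval width = high − low = 41/50 − 4/5 = 1/50
Scaled code = (code − low) / width = (803/1000 − 4/5) / 1/50 = 3/20
  f: [0/1, 1/10) 
  b: [1/10, 1/5) ← scaled code falls here ✓
  d: [1/5, 4/5) 
  e: [4/5, 1/1) 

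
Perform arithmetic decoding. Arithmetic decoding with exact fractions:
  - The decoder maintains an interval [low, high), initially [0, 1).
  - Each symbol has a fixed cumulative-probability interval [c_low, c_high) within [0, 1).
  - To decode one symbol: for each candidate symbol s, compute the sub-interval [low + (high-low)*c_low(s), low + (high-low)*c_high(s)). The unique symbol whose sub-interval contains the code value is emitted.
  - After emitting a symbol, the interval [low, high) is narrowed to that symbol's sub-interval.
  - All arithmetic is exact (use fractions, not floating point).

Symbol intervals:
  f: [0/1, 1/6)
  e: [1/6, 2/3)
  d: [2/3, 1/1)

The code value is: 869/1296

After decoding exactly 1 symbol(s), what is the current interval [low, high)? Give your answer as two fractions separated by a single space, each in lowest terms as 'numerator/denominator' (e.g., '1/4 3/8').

Step 1: interval [0/1, 1/1), width = 1/1 - 0/1 = 1/1
  'f': [0/1 + 1/1*0/1, 0/1 + 1/1*1/6) = [0/1, 1/6)
  'e': [0/1 + 1/1*1/6, 0/1 + 1/1*2/3) = [1/6, 2/3)
  'd': [0/1 + 1/1*2/3, 0/1 + 1/1*1/1) = [2/3, 1/1) <- contains code 869/1296
  emit 'd', narrow to [2/3, 1/1)

Answer: 2/3 1/1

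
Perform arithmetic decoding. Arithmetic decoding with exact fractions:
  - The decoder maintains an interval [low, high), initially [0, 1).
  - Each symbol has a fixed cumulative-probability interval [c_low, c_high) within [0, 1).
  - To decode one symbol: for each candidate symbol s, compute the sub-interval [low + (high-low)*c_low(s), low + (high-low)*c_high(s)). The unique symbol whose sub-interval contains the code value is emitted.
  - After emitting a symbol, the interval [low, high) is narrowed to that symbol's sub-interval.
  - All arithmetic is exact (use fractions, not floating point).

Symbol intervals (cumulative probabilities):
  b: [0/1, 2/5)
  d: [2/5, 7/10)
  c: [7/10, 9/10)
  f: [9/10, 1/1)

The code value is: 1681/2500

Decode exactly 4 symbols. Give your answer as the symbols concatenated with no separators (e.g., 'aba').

Step 1: interval [0/1, 1/1), width = 1/1 - 0/1 = 1/1
  'b': [0/1 + 1/1*0/1, 0/1 + 1/1*2/5) = [0/1, 2/5)
  'd': [0/1 + 1/1*2/5, 0/1 + 1/1*7/10) = [2/5, 7/10) <- contains code 1681/2500
  'c': [0/1 + 1/1*7/10, 0/1 + 1/1*9/10) = [7/10, 9/10)
  'f': [0/1 + 1/1*9/10, 0/1 + 1/1*1/1) = [9/10, 1/1)
  emit 'd', narrow to [2/5, 7/10)
Step 2: interval [2/5, 7/10), width = 7/10 - 2/5 = 3/10
  'b': [2/5 + 3/10*0/1, 2/5 + 3/10*2/5) = [2/5, 13/25)
  'd': [2/5 + 3/10*2/5, 2/5 + 3/10*7/10) = [13/25, 61/100)
  'c': [2/5 + 3/10*7/10, 2/5 + 3/10*9/10) = [61/100, 67/100)
  'f': [2/5 + 3/10*9/10, 2/5 + 3/10*1/1) = [67/100, 7/10) <- contains code 1681/2500
  emit 'f', narrow to [67/100, 7/10)
Step 3: interval [67/100, 7/10), width = 7/10 - 67/100 = 3/100
  'b': [67/100 + 3/100*0/1, 67/100 + 3/100*2/5) = [67/100, 341/500) <- contains code 1681/2500
  'd': [67/100 + 3/100*2/5, 67/100 + 3/100*7/10) = [341/500, 691/1000)
  'c': [67/100 + 3/100*7/10, 67/100 + 3/100*9/10) = [691/1000, 697/1000)
  'f': [67/100 + 3/100*9/10, 67/100 + 3/100*1/1) = [697/1000, 7/10)
  emit 'b', narrow to [67/100, 341/500)
Step 4: interval [67/100, 341/500), width = 341/500 - 67/100 = 3/250
  'b': [67/100 + 3/250*0/1, 67/100 + 3/250*2/5) = [67/100, 1687/2500) <- contains code 1681/2500
  'd': [67/100 + 3/250*2/5, 67/100 + 3/250*7/10) = [1687/2500, 424/625)
  'c': [67/100 + 3/250*7/10, 67/100 + 3/250*9/10) = [424/625, 851/1250)
  'f': [67/100 + 3/250*9/10, 67/100 + 3/250*1/1) = [851/1250, 341/500)
  emit 'b', narrow to [67/100, 1687/2500)

Answer: dfbb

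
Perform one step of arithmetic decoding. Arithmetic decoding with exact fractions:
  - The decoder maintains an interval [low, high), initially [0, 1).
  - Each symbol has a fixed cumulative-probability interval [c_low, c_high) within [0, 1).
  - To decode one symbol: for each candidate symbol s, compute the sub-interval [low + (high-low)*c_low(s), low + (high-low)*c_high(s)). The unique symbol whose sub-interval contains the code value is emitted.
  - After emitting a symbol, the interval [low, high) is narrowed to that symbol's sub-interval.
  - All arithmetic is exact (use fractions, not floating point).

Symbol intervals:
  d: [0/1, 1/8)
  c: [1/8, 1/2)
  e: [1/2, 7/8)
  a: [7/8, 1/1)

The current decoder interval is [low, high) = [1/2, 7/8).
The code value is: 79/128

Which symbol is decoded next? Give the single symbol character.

Answer: c

Derivation:
Interval width = high − low = 7/8 − 1/2 = 3/8
Scaled code = (code − low) / width = (79/128 − 1/2) / 3/8 = 5/16
  d: [0/1, 1/8) 
  c: [1/8, 1/2) ← scaled code falls here ✓
  e: [1/2, 7/8) 
  a: [7/8, 1/1) 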